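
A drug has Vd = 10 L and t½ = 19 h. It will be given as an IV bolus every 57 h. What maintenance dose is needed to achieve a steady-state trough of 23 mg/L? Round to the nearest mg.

1610 mg

τ/t½ = 57/19 ≈ 3, so f = (1/2)^(57/19) ≈ 0.125000.
Cmin,ss = (D/Vd)·f/(1−f), so D = Cmin,ss·Vd·(1−f)/f.
D = 23 × 10 × (1−f)/f ≈ 23 × 10 × 7.00000 ≈ 1610.00 mg.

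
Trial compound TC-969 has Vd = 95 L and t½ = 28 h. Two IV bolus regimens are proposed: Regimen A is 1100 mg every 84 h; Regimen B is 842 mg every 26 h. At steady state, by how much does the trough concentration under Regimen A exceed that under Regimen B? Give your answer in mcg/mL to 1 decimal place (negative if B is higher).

Regimen A: f = (1/2)^(84/28) ≈ 0.1250; Cmin,ss = (1100/95)·f/(1−f) ≈ 1.654 mcg/mL.
Regimen B: f = (1/2)^(26/28) ≈ 0.5254; Cmin,ss = (842/95)·f/(1−f) ≈ 9.812 mcg/mL.
Difference ≈ 1.654 − 9.812 ≈ -8.158 mcg/mL.

-8.2 mcg/mL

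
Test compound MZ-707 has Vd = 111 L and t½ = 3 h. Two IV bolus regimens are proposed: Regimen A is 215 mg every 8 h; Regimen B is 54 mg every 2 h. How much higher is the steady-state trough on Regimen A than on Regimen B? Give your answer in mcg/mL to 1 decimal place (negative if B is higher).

Regimen A: f = (1/2)^(8/3) ≈ 0.1575; Cmin,ss = (215/111)·f/(1−f) ≈ 0.362 mcg/mL.
Regimen B: f = (1/2)^(2/3) ≈ 0.6300; Cmin,ss = (54/111)·f/(1−f) ≈ 0.828 mcg/mL.
Difference ≈ 0.362 − 0.828 ≈ -0.466 mcg/mL.

-0.5 mcg/mL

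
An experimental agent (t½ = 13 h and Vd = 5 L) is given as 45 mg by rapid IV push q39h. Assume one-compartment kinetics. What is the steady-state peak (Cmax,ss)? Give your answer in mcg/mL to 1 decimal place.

τ = 39 h = 3 half-lives, so f = (1/2)^3 = 0.125.
At steady state, R = 1/(1 − 0.125) = 8/7.
Single-dose peak C₀ = D/Vd = 45/5 = 9 mcg/mL.
Steady-state peak Cmax,ss = C₀·R = 9 × 8/7 ≈ 10.286 mcg/mL.

10.3 mcg/mL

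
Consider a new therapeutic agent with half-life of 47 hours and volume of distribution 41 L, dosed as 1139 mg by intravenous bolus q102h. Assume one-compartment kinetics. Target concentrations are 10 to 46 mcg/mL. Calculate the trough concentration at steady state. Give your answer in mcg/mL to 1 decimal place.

7.9 mcg/mL

τ/t½ = 102/47 ≈ 2.1702, so fraction remaining f = (1/2)^(102/47) ≈ 0.2222.
Single-dose peak C₀ = D/Vd = 1139/41 ≈ 27.780 mcg/mL.
Steady-state trough Cmin,ss = C₀·f/(1−f) ≈ 27.780 × 0.2222/0.7778 ≈ 7.936 mcg/mL.
Trough 7.9 mcg/mL vs MEC 10 mcg/mL: subtherapeutic.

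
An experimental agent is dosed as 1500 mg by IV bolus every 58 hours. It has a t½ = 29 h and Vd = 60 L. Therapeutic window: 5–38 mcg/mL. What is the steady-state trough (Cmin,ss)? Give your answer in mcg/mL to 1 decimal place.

The dosing interval is 2 half-lives, so f = 2^(−2) = 0.25.
At steady state, R = 1/(1 − 0.25) = 4/3.
Single-dose peak C₀ = D/Vd = 1500/60 = 25 mcg/mL.
Steady-state peak Cmax,ss = C₀·R = 25 × 4/3 ≈ 33.333 mcg/mL.
Steady-state trough Cmin,ss = Cmax,ss·f ≈ 33.333 × 0.25 ≈ 8.333 mcg/mL.
Trough 8.3 mcg/mL vs MEC 5 mcg/mL: adequate.

8.3 mcg/mL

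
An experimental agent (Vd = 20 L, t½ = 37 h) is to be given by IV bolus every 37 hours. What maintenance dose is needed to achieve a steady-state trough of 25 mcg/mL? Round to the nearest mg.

500 mg

τ/t½ = 37/37 ≈ 1, so f = (1/2)^(37/37) ≈ 0.500000.
Cmin,ss = (D/Vd)·f/(1−f), so D = Cmin,ss·Vd·(1−f)/f.
D = 25 × 20 × (1−f)/f ≈ 25 × 20 × 1.00000 ≈ 500.00 mg.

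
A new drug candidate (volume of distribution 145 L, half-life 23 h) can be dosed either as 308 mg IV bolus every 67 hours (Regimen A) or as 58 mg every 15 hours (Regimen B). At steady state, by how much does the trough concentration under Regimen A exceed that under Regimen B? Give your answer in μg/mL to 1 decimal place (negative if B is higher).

Regimen A: f = (1/2)^(67/23) ≈ 0.1328; Cmin,ss = (308/145)·f/(1−f) ≈ 0.325 μg/mL.
Regimen B: f = (1/2)^(15/23) ≈ 0.6363; Cmin,ss = (58/145)·f/(1−f) ≈ 0.700 μg/mL.
Difference ≈ 0.325 − 0.700 ≈ -0.375 μg/mL.

-0.4 μg/mL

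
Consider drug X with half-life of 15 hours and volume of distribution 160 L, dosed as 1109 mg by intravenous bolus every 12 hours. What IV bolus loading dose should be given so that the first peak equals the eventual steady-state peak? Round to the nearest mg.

2605 mg

f = (1/2)^(12/15) ≈ 0.574349; accumulation ratio R = 1/(1−f) ≈ 2.34934.
Loading dose to hit Cmax,ss on first dose: D_load = D_maint·R ≈ 1109 × 2.34934 ≈ 2605.42 mg.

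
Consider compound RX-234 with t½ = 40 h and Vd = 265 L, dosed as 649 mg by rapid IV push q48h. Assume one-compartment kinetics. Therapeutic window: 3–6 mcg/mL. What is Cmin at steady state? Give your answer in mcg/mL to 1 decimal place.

1.9 mcg/mL

Over one 48-h interval, 48/40 ≈ 1.2 half-lives elapse, leaving f ≈ 0.4353 of each dose.
Accumulation ratio R = 1/(1 − f) ≈ 1/0.5647 ≈ 1.7709.
Each bolus raises the concentration by D/Vd = 649/265 ≈ 2.449 mcg/mL.
Steady-state peak Cmax,ss = C₀·R ≈ 2.449 × 1.7709 ≈ 4.337 mcg/mL.
Steady-state trough Cmin,ss = Cmax,ss·f ≈ 4.337 × 0.4353 ≈ 1.888 mcg/mL.
Trough 1.9 mcg/mL vs MEC 3 mcg/mL: subtherapeutic.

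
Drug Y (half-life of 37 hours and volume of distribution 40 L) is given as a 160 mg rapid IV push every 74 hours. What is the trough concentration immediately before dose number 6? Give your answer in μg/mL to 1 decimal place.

f = (1/2)^(τ/t½) = (1/2)^(74/37) ≈ 0.2500.
C₀ = D/Vd = 160/40 ≈ 4.000 μg/mL.
Before the 6th dose, 5 doses have been given. Superposition: Cmin = C₀·(f + f² + … + f^5).
≈ 4.000 × (0.2500 + 0.0625 + 0.0156 + 0.0039 + 0.0010) ≈ 4.000 × 0.3330 ≈ 1.332 μg/mL.

1.3 μg/mL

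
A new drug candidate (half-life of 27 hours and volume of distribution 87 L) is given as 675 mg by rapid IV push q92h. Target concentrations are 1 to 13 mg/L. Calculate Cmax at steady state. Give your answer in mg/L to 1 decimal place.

8.6 mg/L

τ/t½ = 92/27 ≈ 3.4074, so fraction remaining f = (1/2)^(92/27) ≈ 0.0942.
Accumulation ratio R = 1/(1 − f) ≈ 1/0.9058 ≈ 1.1040.
Each bolus raises the concentration by D/Vd = 675/87 ≈ 7.759 mg/L.
Steady-state peak Cmax,ss = C₀·R ≈ 7.759 × 1.1040 ≈ 8.566 mg/L.
Peak 8.6 mg/L vs MTC 13 mg/L: below toxic threshold.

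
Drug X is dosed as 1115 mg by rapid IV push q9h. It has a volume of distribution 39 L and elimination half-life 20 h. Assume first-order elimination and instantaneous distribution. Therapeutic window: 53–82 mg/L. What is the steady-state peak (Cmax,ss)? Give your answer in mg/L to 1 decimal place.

τ/t½ = 9/20 ≈ 0.45, so fraction remaining f = (1/2)^(9/20) ≈ 0.7320.
Accumulation ratio R = 1/(1 − f) ≈ 1/0.2680 ≈ 3.7313.
Each bolus raises the concentration by D/Vd = 1115/39 ≈ 28.590 mg/L.
Cmax,ss = C₀/(1 − f) ≈ 28.590/0.2680 ≈ 106.679 mg/L.
Peak 106.7 mg/L vs MTC 82 mg/L: exceeds toxic threshold.

106.7 mg/L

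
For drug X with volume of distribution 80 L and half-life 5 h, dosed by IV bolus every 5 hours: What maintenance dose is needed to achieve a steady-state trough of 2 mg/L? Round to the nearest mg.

τ/t½ = 5/5 ≈ 1, so f = (1/2)^(5/5) ≈ 0.500000.
Cmin,ss = (D/Vd)·f/(1−f), so D = Cmin,ss·Vd·(1−f)/f.
D = 2 × 80 × (1−f)/f ≈ 2 × 80 × 1.00000 ≈ 160.00 mg.

160 mg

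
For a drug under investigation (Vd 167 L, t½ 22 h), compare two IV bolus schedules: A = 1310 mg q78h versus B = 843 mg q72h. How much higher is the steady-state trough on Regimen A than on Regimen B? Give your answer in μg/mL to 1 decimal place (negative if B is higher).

0.2 μg/mL

Regimen A: f = (1/2)^(78/22) ≈ 0.0856; Cmin,ss = (1310/167)·f/(1−f) ≈ 0.734 μg/mL.
Regimen B: f = (1/2)^(72/22) ≈ 0.1035; Cmin,ss = (843/167)·f/(1−f) ≈ 0.583 μg/mL.
Difference ≈ 0.734 − 0.583 ≈ 0.151 μg/mL.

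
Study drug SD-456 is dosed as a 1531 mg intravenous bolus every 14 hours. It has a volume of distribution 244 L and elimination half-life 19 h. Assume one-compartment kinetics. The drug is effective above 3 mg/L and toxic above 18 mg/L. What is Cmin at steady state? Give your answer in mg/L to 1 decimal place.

Over one 14-h interval, 14/19 ≈ 0.73684 half-lives elapse, leaving f ≈ 0.6001 of each dose.
Each bolus raises the concentration by D/Vd = 1531/244 ≈ 6.275 mg/L.
Steady-state trough Cmin,ss = C₀·f/(1−f) ≈ 6.275 × 0.6001/0.3999 ≈ 9.416 mg/L.
Trough 9.4 mg/L vs MEC 3 mg/L: adequate.

9.4 mg/L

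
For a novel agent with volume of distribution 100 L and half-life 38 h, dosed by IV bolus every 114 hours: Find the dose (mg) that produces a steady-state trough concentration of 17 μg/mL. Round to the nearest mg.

11900 mg

τ/t½ = 114/38 ≈ 3, so f = (1/2)^(114/38) ≈ 0.125000.
Cmin,ss = (D/Vd)·f/(1−f), so D = Cmin,ss·Vd·(1−f)/f.
D = 17 × 100 × (1−f)/f ≈ 17 × 100 × 7.00000 ≈ 11900.00 mg.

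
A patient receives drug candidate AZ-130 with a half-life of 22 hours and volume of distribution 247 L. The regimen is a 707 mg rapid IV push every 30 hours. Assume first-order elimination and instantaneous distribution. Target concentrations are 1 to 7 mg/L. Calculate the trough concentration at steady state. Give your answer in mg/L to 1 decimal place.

Over one 30-h interval, 30/22 ≈ 1.3636 half-lives elapse, leaving f ≈ 0.3886 of each dose.
Each bolus raises the concentration by D/Vd = 707/247 ≈ 2.862 mg/L.
Steady-state trough Cmin,ss = C₀·f/(1−f) ≈ 2.862 × 0.3886/0.6114 ≈ 1.819 mg/L.
Trough 1.8 mg/L vs MEC 1 mg/L: adequate.

1.8 mg/L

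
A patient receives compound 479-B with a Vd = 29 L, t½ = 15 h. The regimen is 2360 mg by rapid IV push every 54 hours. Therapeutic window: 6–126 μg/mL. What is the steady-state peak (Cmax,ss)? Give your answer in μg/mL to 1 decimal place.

k = ln2/t½ = ln2/15 ≈ 0.046210 h⁻¹; fraction remaining f = e^(−kτ) = e^(−0.046210×54) ≈ 0.0825.
At steady state, accumulation factor R = 1/(1 − e^(−kτ)) ≈ 1.0899.
Each bolus raises the concentration by D/Vd = 2360/29 ≈ 81.379 μg/mL.
Steady-state peak Cmax,ss = C₀·R ≈ 81.379 × 1.0899 ≈ 88.695 μg/mL.
Peak 88.7 μg/mL vs MTC 126 μg/mL: below toxic threshold.

88.7 μg/mL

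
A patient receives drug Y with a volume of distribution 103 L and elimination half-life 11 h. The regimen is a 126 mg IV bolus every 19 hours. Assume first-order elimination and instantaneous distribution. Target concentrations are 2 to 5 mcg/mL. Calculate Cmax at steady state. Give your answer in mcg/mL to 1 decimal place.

1.8 mcg/mL

Over one 19-h interval, 19/11 ≈ 1.7273 half-lives elapse, leaving f ≈ 0.3020 of each dose.
At steady state, accumulation factor R = 1/(1 − e^(−kτ)) ≈ 1.4327.
Each bolus raises the concentration by D/Vd = 126/103 ≈ 1.223 mcg/mL.
Steady-state peak Cmax,ss = C₀·R ≈ 1.223 × 1.4327 ≈ 1.752 mcg/mL.
Peak 1.8 mcg/mL vs MTC 5 mcg/mL: below toxic threshold.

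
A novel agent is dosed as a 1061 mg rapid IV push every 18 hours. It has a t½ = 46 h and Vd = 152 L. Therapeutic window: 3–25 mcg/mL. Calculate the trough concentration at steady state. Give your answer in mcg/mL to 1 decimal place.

22.4 mcg/mL

τ/t½ = 18/46 ≈ 0.3913, so fraction remaining f = (1/2)^(18/46) ≈ 0.7624.
Single-dose peak C₀ = D/Vd = 1061/152 ≈ 6.980 mcg/mL.
Steady-state trough Cmin,ss = C₀·f/(1−f) ≈ 6.980 × 0.7624/0.2376 ≈ 22.397 mcg/mL.
Trough 22.4 mcg/mL vs MEC 3 mcg/mL: adequate.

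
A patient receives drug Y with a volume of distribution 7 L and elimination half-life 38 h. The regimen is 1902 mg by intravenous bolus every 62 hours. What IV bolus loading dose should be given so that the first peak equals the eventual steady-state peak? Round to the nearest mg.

f = (1/2)^(62/38) ≈ 0.322735; accumulation ratio R = 1/(1−f) ≈ 1.47653.
Loading dose to hit Cmax,ss on first dose: D_load = D_maint·R ≈ 1902 × 1.47653 ≈ 2808.36 mg.

2808 mg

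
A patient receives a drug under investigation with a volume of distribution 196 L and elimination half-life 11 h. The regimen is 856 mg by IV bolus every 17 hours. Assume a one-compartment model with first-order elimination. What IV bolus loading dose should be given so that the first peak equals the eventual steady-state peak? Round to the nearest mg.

1302 mg

f = (1/2)^(17/11) ≈ 0.342588; accumulation ratio R = 1/(1−f) ≈ 1.52112.
Loading dose to hit Cmax,ss on first dose: D_load = D_maint·R ≈ 856 × 1.52112 ≈ 1302.08 mg.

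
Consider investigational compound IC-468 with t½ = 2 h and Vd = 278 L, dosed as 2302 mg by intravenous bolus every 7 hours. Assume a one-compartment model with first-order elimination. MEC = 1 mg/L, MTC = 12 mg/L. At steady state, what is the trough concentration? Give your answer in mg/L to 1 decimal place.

τ/t½ = 7/2 ≈ 3.5, so fraction remaining f = (1/2)^(7/2) ≈ 0.0884.
At steady state, accumulation factor R = 1/(1 − e^(−kτ)) ≈ 1.0970.
Single-dose peak C₀ = D/Vd = 2302/278 ≈ 8.281 mg/L.
Cmax,ss = C₀/(1 − f) ≈ 8.281/0.9116 ≈ 9.084 mg/L.
Steady-state trough Cmin,ss = Cmax,ss·f ≈ 9.084 × 0.0884 ≈ 0.803 mg/L.
Trough 0.8 mg/L vs MEC 1 mg/L: subtherapeutic.

0.8 mg/L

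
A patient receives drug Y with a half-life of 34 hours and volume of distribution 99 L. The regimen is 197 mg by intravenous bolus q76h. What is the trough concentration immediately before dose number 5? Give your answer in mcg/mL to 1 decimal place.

0.5 mcg/mL

f = (1/2)^(τ/t½) = (1/2)^(76/34) ≈ 0.2124.
C₀ = D/Vd = 197/99 ≈ 1.990 mcg/mL.
Before the 5th dose, 4 doses have been given. Superposition: Cmin = C₀·(f + f² + … + f^4).
≈ 1.990 × (0.2124 + 0.0451 + 0.0096 + 0.0020) ≈ 1.990 × 0.2691 ≈ 0.536 mcg/mL.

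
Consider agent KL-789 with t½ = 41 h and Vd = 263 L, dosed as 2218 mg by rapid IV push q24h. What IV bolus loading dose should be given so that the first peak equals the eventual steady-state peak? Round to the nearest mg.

f = (1/2)^(24/41) ≈ 0.666480; accumulation ratio R = 1/(1−f) ≈ 2.99832.
Loading dose to hit Cmax,ss on first dose: D_load = D_maint·R ≈ 2218 × 2.99832 ≈ 6650.27 mg.

6650 mg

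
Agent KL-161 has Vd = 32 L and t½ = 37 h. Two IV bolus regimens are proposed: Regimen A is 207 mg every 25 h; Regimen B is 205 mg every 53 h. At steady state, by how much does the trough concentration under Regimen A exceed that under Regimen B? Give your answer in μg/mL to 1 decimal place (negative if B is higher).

7.1 μg/mL

Regimen A: f = (1/2)^(25/37) ≈ 0.6260; Cmin,ss = (207/32)·f/(1−f) ≈ 10.827 μg/mL.
Regimen B: f = (1/2)^(53/37) ≈ 0.3705; Cmin,ss = (205/32)·f/(1−f) ≈ 3.770 μg/mL.
Difference ≈ 10.827 − 3.770 ≈ 7.057 μg/mL.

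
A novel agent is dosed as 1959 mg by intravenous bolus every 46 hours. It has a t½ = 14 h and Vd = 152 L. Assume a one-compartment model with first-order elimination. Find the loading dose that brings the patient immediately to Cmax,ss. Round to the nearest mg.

f = (1/2)^(46/14) ≈ 0.102542; accumulation ratio R = 1/(1−f) ≈ 1.11426.
Loading dose to hit Cmax,ss on first dose: D_load = D_maint·R ≈ 1959 × 1.11426 ≈ 2182.84 mg.

2183 mg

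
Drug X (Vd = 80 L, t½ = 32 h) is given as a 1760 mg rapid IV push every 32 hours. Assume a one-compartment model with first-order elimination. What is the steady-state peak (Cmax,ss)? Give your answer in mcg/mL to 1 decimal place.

τ = 32 h = 1 half-life, so f = (1/2)^1 = 0.5.
At steady state, R = 1/(1 − 0.5) = 2/1.
Single-dose peak C₀ = D/Vd = 1760/80 = 22 mcg/mL.
Steady-state peak Cmax,ss = C₀·R = 22 × 2/1 ≈ 44.000 mcg/mL.

44.0 mcg/mL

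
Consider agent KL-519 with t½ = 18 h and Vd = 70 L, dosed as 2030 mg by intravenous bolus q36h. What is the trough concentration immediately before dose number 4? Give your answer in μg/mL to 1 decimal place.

f = (1/2)^(τ/t½) = (1/2)^(36/18) ≈ 0.2500.
C₀ = D/Vd = 2030/70 ≈ 29.000 μg/mL.
Before the 4th dose, 3 doses have been given. Superposition: Cmin = C₀·(f + f² + … + f^3).
≈ 29.000 × (0.2500 + 0.0625 + 0.0156) ≈ 29.000 × 0.3281 ≈ 9.515 μg/mL.

9.5 μg/mL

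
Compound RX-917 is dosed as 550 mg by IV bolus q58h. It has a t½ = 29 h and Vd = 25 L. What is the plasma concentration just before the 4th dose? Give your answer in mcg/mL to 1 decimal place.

7.2 mcg/mL

f = (1/2)^(τ/t½) = (1/2)^(58/29) ≈ 0.2500.
C₀ = D/Vd = 550/25 ≈ 22.000 mcg/mL.
Before the 4th dose, 3 doses have been given. Superposition: Cmin = C₀·(f + f² + … + f^3).
≈ 22.000 × (0.2500 + 0.0625 + 0.0156) ≈ 22.000 × 0.3281 ≈ 7.218 mcg/mL.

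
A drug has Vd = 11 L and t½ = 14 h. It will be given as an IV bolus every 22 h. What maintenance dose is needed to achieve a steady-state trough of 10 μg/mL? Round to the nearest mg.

τ/t½ = 22/14 ≈ 1.5714, so f = (1/2)^(22/14) ≈ 0.336475.
Cmin,ss = (D/Vd)·f/(1−f), so D = Cmin,ss·Vd·(1−f)/f.
D = 10 × 11 × (1−f)/f ≈ 10 × 11 × 1.97199 ≈ 216.92 mg.

217 mg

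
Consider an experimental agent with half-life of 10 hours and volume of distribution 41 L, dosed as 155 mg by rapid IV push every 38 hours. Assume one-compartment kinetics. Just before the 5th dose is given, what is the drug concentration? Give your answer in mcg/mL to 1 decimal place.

0.3 mcg/mL

f = (1/2)^(τ/t½) = (1/2)^(38/10) ≈ 0.0718.
C₀ = D/Vd = 155/41 ≈ 3.780 mcg/mL.
Before the 5th dose, 4 doses have been given. Superposition: Cmin = C₀·(f + f² + … + f^4).
≈ 3.780 × (0.0718 + 0.0052 + 0.0004 + 0.0000) ≈ 3.780 × 0.0774 ≈ 0.293 mcg/mL.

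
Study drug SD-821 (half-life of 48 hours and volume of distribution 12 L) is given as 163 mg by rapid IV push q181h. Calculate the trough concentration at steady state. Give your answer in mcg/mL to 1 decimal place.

1.1 mcg/mL

τ/t½ = 181/48 ≈ 3.7708, so fraction remaining f = (1/2)^(181/48) ≈ 0.0733.
Each bolus raises the concentration by D/Vd = 163/12 ≈ 13.583 mcg/mL.
Steady-state trough Cmin,ss = C₀·f/(1−f) ≈ 13.583 × 0.0733/0.9267 ≈ 1.074 mcg/mL.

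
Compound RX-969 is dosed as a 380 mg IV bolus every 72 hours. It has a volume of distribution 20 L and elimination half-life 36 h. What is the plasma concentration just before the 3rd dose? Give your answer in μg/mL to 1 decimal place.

5.9 μg/mL

f = (1/2)^(τ/t½) = (1/2)^(72/36) ≈ 0.2500.
C₀ = D/Vd = 380/20 ≈ 19.000 μg/mL.
Before the 3rd dose, 2 doses have been given. Superposition: Cmin = C₀·(f + f²).
≈ 19.000 × (0.2500 + 0.0625) ≈ 19.000 × 0.3125 ≈ 5.938 μg/mL.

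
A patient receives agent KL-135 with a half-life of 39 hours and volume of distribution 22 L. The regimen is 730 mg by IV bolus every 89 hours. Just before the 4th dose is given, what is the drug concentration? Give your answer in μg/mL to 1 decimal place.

f = (1/2)^(τ/t½) = (1/2)^(89/39) ≈ 0.2056.
C₀ = D/Vd = 730/22 ≈ 33.182 μg/mL.
Before the 4th dose, 3 doses have been given. Superposition: Cmin = C₀·(f + f² + … + f^3).
≈ 33.182 × (0.2056 + 0.0423 + 0.0087) ≈ 33.182 × 0.2566 ≈ 8.515 μg/mL.

8.5 μg/mL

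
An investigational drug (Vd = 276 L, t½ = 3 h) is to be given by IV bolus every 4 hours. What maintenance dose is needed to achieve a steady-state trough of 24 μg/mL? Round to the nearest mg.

τ/t½ = 4/3 ≈ 1.3333, so f = (1/2)^(4/3) ≈ 0.396850.
Cmin,ss = (D/Vd)·f/(1−f), so D = Cmin,ss·Vd·(1−f)/f.
D = 24 × 276 × (1−f)/f ≈ 24 × 276 × 1.51984 ≈ 10067.42 mg.

10067 mg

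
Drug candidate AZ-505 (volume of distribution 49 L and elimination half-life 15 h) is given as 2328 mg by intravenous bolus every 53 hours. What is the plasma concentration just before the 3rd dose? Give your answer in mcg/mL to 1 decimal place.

4.5 mcg/mL

f = (1/2)^(τ/t½) = (1/2)^(53/15) ≈ 0.0864.
C₀ = D/Vd = 2328/49 ≈ 47.510 mcg/mL.
Before the 3rd dose, 2 doses have been given. Superposition: Cmin = C₀·(f + f²).
≈ 47.510 × (0.0864 + 0.0075) ≈ 47.510 × 0.0939 ≈ 4.461 mcg/mL.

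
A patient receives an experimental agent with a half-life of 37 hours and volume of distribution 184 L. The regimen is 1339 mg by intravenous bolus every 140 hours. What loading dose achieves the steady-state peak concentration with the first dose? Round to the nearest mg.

f = (1/2)^(140/37) ≈ 0.072605; accumulation ratio R = 1/(1−f) ≈ 1.07829.
Loading dose to hit Cmax,ss on first dose: D_load = D_maint·R ≈ 1339 × 1.07829 ≈ 1443.83 mg.

1444 mg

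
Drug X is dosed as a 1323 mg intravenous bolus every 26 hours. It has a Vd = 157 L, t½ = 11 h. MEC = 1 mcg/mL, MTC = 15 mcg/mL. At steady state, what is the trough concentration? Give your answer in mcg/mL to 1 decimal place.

k = ln2/t½ = ln2/11 ≈ 0.063013 h⁻¹; fraction remaining f = e^(−kτ) = e^(−0.063013×26) ≈ 0.1943.
Each bolus raises the concentration by D/Vd = 1323/157 ≈ 8.427 mcg/mL.
Steady-state trough Cmin,ss = C₀·f/(1−f) ≈ 8.427 × 0.1943/0.8057 ≈ 2.032 mcg/mL.
Trough 2.0 mcg/mL vs MEC 1 mcg/mL: adequate.

2.0 mcg/mL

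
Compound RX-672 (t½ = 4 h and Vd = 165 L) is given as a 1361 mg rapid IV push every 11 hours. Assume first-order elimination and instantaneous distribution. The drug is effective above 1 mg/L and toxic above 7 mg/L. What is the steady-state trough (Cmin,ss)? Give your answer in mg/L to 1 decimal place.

1.4 mg/L

Over one 11-h interval, 11/4 ≈ 2.75 half-lives elapse, leaving f ≈ 0.1487 of each dose.
Each bolus raises the concentration by D/Vd = 1361/165 ≈ 8.248 mg/L.
Steady-state trough Cmin,ss = C₀·f/(1−f) ≈ 8.248 × 0.1487/0.8513 ≈ 1.441 mg/L.
Trough 1.4 mg/L vs MEC 1 mg/L: adequate.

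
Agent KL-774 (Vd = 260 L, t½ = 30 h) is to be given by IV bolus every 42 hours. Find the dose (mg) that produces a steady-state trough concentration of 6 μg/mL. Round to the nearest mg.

2557 mg

τ/t½ = 42/30 ≈ 1.4, so f = (1/2)^(42/30) ≈ 0.378929.
Cmin,ss = (D/Vd)·f/(1−f), so D = Cmin,ss·Vd·(1−f)/f.
D = 6 × 260 × (1−f)/f ≈ 6 × 260 × 1.63902 ≈ 2556.87 mg.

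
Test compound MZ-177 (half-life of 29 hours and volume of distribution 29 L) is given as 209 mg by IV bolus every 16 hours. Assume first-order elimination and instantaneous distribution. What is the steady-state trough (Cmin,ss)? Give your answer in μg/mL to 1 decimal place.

Over one 16-h interval, 16/29 ≈ 0.55172 half-lives elapse, leaving f ≈ 0.6822 of each dose.
At steady state, accumulation factor R = 1/(1 − e^(−kτ)) ≈ 3.1466.
Each bolus raises the concentration by D/Vd = 209/29 ≈ 7.207 μg/mL.
Steady-state peak Cmax,ss = C₀·R ≈ 7.207 × 3.1466 ≈ 22.678 μg/mL.
One interval later, Cmin,ss = Cmax,ss·e^(−kτ) ≈ 22.678 × 0.6822 ≈ 15.471 μg/mL.

15.5 μg/mL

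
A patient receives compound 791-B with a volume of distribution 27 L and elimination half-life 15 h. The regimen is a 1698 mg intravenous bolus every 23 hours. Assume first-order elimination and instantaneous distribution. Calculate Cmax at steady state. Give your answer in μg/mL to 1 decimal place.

96.1 μg/mL

Over one 23-h interval, 23/15 ≈ 1.5333 half-lives elapse, leaving f ≈ 0.3455 of each dose.
Accumulation ratio R = 1/(1 − f) ≈ 1/0.6545 ≈ 1.5279.
Each bolus raises the concentration by D/Vd = 1698/27 ≈ 62.889 μg/mL.
Steady-state peak Cmax,ss = C₀·R ≈ 62.889 × 1.5279 ≈ 96.088 μg/mL.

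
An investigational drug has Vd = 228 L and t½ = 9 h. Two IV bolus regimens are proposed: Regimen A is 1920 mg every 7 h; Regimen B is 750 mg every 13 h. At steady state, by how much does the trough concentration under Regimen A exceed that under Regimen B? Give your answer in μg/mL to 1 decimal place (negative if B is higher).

Regimen A: f = (1/2)^(7/9) ≈ 0.5833; Cmin,ss = (1920/228)·f/(1−f) ≈ 11.788 μg/mL.
Regimen B: f = (1/2)^(13/9) ≈ 0.3674; Cmin,ss = (750/228)·f/(1−f) ≈ 1.910 μg/mL.
Difference ≈ 11.788 − 1.910 ≈ 9.878 μg/mL.

9.9 μg/mL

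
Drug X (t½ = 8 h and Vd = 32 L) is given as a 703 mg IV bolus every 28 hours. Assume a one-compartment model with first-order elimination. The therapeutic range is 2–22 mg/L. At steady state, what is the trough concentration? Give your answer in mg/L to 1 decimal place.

k = ln2/t½ = ln2/8 ≈ 0.086643 h⁻¹; fraction remaining f = e^(−kτ) = e^(−0.086643×28) ≈ 0.0884.
Single-dose peak C₀ = D/Vd = 703/32 ≈ 21.969 mg/L.
Steady-state trough Cmin,ss = C₀·f/(1−f) ≈ 21.969 × 0.0884/0.9116 ≈ 2.130 mg/L.
Trough 2.1 mg/L vs MEC 2 mg/L: adequate.

2.1 mg/L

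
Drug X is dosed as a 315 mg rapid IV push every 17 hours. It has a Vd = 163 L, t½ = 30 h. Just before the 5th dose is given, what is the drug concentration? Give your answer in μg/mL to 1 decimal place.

f = (1/2)^(τ/t½) = (1/2)^(17/30) ≈ 0.6752.
C₀ = D/Vd = 315/163 ≈ 1.933 μg/mL.
Before the 5th dose, 4 doses have been given. Superposition: Cmin = C₀·(f + f² + … + f^4).
≈ 1.933 × (0.6752 + 0.4559 + 0.3078 + 0.2078) ≈ 1.933 × 1.6467 ≈ 3.183 μg/mL.

3.2 μg/mL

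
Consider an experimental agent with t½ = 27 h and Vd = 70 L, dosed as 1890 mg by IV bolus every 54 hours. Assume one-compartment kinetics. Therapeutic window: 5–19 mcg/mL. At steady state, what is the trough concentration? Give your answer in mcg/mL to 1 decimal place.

9.0 mcg/mL

τ = 54 h = 2 half-lives, so f = (1/2)^2 = 0.25.
At steady state, R = 1/(1 − 0.25) = 4/3.
Single-dose peak C₀ = D/Vd = 1890/70 = 27 mcg/mL.
Steady-state peak Cmax,ss = C₀·R = 27 × 4/3 ≈ 36.000 mcg/mL.
Steady-state trough Cmin,ss = Cmax,ss·f ≈ 36.000 × 0.25 ≈ 9.000 mcg/mL.
Trough 9.0 mcg/mL vs MEC 5 mcg/mL: adequate.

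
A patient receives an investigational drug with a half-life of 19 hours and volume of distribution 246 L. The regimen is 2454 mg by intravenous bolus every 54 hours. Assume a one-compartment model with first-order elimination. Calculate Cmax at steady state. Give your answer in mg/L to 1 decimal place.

k = ln2/t½ = ln2/19 ≈ 0.036481 h⁻¹; fraction remaining f = e^(−kτ) = e^(−0.036481×54) ≈ 0.1395.
Accumulation ratio R = 1/(1 − f) ≈ 1/0.8605 ≈ 1.1621.
Single-dose peak C₀ = D/Vd = 2454/246 ≈ 9.976 mg/L.
Cmax,ss = C₀/(1 − f) ≈ 9.976/0.8605 ≈ 11.593 mg/L.

11.6 mg/L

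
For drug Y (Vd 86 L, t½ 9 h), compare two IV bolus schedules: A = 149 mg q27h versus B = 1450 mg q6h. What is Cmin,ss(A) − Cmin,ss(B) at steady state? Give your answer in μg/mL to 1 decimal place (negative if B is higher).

-28.5 μg/mL

Regimen A: f = (1/2)^(27/9) ≈ 0.1250; Cmin,ss = (149/86)·f/(1−f) ≈ 0.248 μg/mL.
Regimen B: f = (1/2)^(6/9) ≈ 0.6300; Cmin,ss = (1450/86)·f/(1−f) ≈ 28.708 μg/mL.
Difference ≈ 0.248 − 28.708 ≈ -28.460 μg/mL.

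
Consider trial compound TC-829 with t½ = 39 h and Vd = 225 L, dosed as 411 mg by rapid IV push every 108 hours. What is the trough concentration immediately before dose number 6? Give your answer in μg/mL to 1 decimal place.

0.3 μg/mL

f = (1/2)^(τ/t½) = (1/2)^(108/39) ≈ 0.1467.
C₀ = D/Vd = 411/225 ≈ 1.827 μg/mL.
Before the 6th dose, 5 doses have been given. Superposition: Cmin = C₀·(f + f² + … + f^5).
≈ 1.827 × (0.1467 + 0.0215 + 0.0032 + 0.0005 + 0.0001) ≈ 1.827 × 0.1720 ≈ 0.314 μg/mL.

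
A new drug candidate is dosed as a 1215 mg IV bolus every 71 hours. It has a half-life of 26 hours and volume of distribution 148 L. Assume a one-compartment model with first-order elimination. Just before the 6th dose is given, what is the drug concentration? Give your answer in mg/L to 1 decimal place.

1.5 mg/L

f = (1/2)^(τ/t½) = (1/2)^(71/26) ≈ 0.1506.
C₀ = D/Vd = 1215/148 ≈ 8.209 mg/L.
Before the 6th dose, 5 doses have been given. Superposition: Cmin = C₀·(f + f² + … + f^5).
≈ 8.209 × (0.1506 + 0.0227 + 0.0034 + 0.0005 + 0.0001) ≈ 8.209 × 0.1773 ≈ 1.455 mg/L.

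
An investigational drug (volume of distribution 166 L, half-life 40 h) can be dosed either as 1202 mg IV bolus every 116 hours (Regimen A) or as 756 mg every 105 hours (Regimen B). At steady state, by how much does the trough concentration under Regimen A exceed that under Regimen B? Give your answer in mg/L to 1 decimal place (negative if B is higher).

0.2 mg/L

Regimen A: f = (1/2)^(116/40) ≈ 0.1340; Cmin,ss = (1202/166)·f/(1−f) ≈ 1.120 mg/L.
Regimen B: f = (1/2)^(105/40) ≈ 0.1621; Cmin,ss = (756/166)·f/(1−f) ≈ 0.881 mg/L.
Difference ≈ 1.120 − 0.881 ≈ 0.239 mg/L.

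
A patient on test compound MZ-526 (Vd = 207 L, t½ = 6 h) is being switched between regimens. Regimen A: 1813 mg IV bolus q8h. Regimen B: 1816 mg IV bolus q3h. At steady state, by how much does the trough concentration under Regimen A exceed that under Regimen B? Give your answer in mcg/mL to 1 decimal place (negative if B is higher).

Regimen A: f = (1/2)^(8/6) ≈ 0.3969; Cmin,ss = (1813/207)·f/(1−f) ≈ 5.764 mcg/mL.
Regimen B: f = (1/2)^(3/6) ≈ 0.7071; Cmin,ss = (1816/207)·f/(1−f) ≈ 21.179 mcg/mL.
Difference ≈ 5.764 − 21.179 ≈ -15.415 mcg/mL.

-15.4 mcg/mL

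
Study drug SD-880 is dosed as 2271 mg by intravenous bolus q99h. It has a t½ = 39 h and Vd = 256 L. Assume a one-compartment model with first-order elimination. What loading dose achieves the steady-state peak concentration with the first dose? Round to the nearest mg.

f = (1/2)^(99/39) ≈ 0.172126; accumulation ratio R = 1/(1−f) ≈ 1.20791.
Loading dose to hit Cmax,ss on first dose: D_load = D_maint·R ≈ 2271 × 1.20791 ≈ 2743.16 mg.

2743 mg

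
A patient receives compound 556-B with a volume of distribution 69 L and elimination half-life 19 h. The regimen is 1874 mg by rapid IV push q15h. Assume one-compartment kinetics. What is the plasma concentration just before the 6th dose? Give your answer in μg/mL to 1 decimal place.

34.9 μg/mL

f = (1/2)^(τ/t½) = (1/2)^(15/19) ≈ 0.5786.
C₀ = D/Vd = 1874/69 ≈ 27.159 μg/mL.
Before the 6th dose, 5 doses have been given. Superposition: Cmin = C₀·(f + f² + … + f^5).
≈ 27.159 × (0.5786 + 0.3348 + 0.1937 + 0.1121 + 0.0648) ≈ 27.159 × 1.2840 ≈ 34.872 μg/mL.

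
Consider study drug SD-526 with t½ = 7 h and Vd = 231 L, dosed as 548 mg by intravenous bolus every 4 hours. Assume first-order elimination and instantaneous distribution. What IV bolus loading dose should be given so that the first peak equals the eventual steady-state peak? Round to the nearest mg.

f = (1/2)^(4/7) ≈ 0.672950; accumulation ratio R = 1/(1−f) ≈ 3.05764.
Loading dose to hit Cmax,ss on first dose: D_load = D_maint·R ≈ 548 × 3.05764 ≈ 1675.59 mg.

1676 mg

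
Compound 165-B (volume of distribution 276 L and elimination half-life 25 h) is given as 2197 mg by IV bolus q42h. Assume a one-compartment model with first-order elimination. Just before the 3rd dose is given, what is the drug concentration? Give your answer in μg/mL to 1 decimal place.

3.3 μg/mL

f = (1/2)^(τ/t½) = (1/2)^(42/25) ≈ 0.3121.
C₀ = D/Vd = 2197/276 ≈ 7.960 μg/mL.
Before the 3rd dose, 2 doses have been given. Superposition: Cmin = C₀·(f + f²).
≈ 7.960 × (0.3121 + 0.0974) ≈ 7.960 × 0.4095 ≈ 3.260 μg/mL.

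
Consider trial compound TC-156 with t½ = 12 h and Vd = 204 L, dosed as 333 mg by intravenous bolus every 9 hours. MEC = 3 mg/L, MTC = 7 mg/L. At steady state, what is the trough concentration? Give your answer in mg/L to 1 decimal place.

2.4 mg/L

k = ln2/t½ = ln2/12 ≈ 0.057762 h⁻¹; fraction remaining f = e^(−kτ) = e^(−0.057762×9) ≈ 0.5946.
Accumulation ratio R = 1/(1 − f) ≈ 1/0.4054 ≈ 2.4667.
Single-dose peak C₀ = D/Vd = 333/204 ≈ 1.632 mg/L.
Steady-state peak Cmax,ss = C₀·R ≈ 1.632 × 2.4667 ≈ 4.026 mg/L.
One interval later, Cmin,ss = Cmax,ss·e^(−kτ) ≈ 4.026 × 0.5946 ≈ 2.394 mg/L.
Trough 2.4 mg/L vs MEC 3 mg/L: subtherapeutic.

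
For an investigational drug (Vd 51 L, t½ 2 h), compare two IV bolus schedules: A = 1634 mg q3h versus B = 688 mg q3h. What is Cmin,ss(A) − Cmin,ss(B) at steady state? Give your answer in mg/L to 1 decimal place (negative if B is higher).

Regimen A: f = (1/2)^(3/2) ≈ 0.3536; Cmin,ss = (1634/51)·f/(1−f) ≈ 17.526 mg/L.
Regimen B: f = (1/2)^(3/2) ≈ 0.3536; Cmin,ss = (688/51)·f/(1−f) ≈ 7.380 mg/L.
Difference ≈ 17.526 − 7.380 ≈ 10.146 mg/L.

10.1 mg/L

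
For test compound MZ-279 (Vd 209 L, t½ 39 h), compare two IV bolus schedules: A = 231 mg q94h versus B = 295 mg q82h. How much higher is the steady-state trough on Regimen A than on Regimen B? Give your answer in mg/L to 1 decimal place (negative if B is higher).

-0.2 mg/L

Regimen A: f = (1/2)^(94/39) ≈ 0.1881; Cmin,ss = (231/209)·f/(1−f) ≈ 0.256 mg/L.
Regimen B: f = (1/2)^(82/39) ≈ 0.2328; Cmin,ss = (295/209)·f/(1−f) ≈ 0.428 mg/L.
Difference ≈ 0.256 − 0.428 ≈ -0.172 mg/L.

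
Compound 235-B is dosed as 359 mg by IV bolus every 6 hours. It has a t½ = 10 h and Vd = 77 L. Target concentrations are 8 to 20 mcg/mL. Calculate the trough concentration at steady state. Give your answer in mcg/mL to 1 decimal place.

9.0 mcg/mL

Over one 6-h interval, 6/10 ≈ 0.6 half-lives elapse, leaving f ≈ 0.6598 of each dose.
Accumulation ratio R = 1/(1 − f) ≈ 1/0.3402 ≈ 2.9394.
Single-dose peak C₀ = D/Vd = 359/77 ≈ 4.662 mcg/mL.
Cmax,ss = C₀/(1 − f) ≈ 4.662/0.3402 ≈ 13.704 mcg/mL.
One interval later, Cmin,ss = Cmax,ss·e^(−kτ) ≈ 13.704 × 0.6598 ≈ 9.042 mcg/mL.
Trough 9.0 mcg/mL vs MEC 8 mcg/mL: adequate.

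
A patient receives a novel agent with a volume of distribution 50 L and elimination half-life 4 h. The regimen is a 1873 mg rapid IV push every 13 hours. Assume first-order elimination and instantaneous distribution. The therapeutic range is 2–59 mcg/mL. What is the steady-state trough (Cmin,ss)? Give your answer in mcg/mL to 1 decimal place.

τ/t½ = 13/4 ≈ 3.25, so fraction remaining f = (1/2)^(13/4) ≈ 0.1051.
Accumulation ratio R = 1/(1 − f) ≈ 1/0.8949 ≈ 1.1174.
Single-dose peak C₀ = D/Vd = 1873/50 ≈ 37.460 mcg/mL.
Steady-state peak Cmax,ss = C₀·R ≈ 37.460 × 1.1174 ≈ 41.858 mcg/mL.
One interval later, Cmin,ss = Cmax,ss·e^(−kτ) ≈ 41.858 × 0.1051 ≈ 4.399 mcg/mL.
Trough 4.4 mcg/mL vs MEC 2 mcg/mL: adequate.

4.4 mcg/mL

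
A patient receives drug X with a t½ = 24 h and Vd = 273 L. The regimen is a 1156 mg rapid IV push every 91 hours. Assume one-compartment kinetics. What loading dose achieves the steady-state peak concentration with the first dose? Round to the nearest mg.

1246 mg

f = (1/2)^(91/24) ≈ 0.072210; accumulation ratio R = 1/(1−f) ≈ 1.07783.
Loading dose to hit Cmax,ss on first dose: D_load = D_maint·R ≈ 1156 × 1.07783 ≈ 1245.97 mg.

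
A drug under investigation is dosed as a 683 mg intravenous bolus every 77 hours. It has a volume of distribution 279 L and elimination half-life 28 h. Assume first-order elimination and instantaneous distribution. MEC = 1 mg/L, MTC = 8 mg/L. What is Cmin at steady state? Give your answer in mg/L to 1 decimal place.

0.4 mg/L

Over one 77-h interval, 77/28 ≈ 2.75 half-lives elapse, leaving f ≈ 0.1487 of each dose.
At steady state, accumulation factor R = 1/(1 − e^(−kτ)) ≈ 1.1747.
Single-dose peak C₀ = D/Vd = 683/279 ≈ 2.448 mg/L.
Steady-state peak Cmax,ss = C₀·R ≈ 2.448 × 1.1747 ≈ 2.876 mg/L.
One interval later, Cmin,ss = Cmax,ss·e^(−kτ) ≈ 2.876 × 0.1487 ≈ 0.428 mg/L.
Trough 0.4 mg/L vs MEC 1 mg/L: subtherapeutic.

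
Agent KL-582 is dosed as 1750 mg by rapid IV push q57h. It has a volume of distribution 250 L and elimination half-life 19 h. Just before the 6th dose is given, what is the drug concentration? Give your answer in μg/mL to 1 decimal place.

f = (1/2)^(τ/t½) = (1/2)^(57/19) ≈ 0.1250.
C₀ = D/Vd = 1750/250 ≈ 7.000 μg/mL.
Before the 6th dose, 5 doses have been given. Superposition: Cmin = C₀·(f + f² + … + f^5).
≈ 7.000 × (0.1250 + 0.0156 + 0.0020 + 0.0002 + 0.0000) ≈ 7.000 × 0.1428 ≈ 1.000 μg/mL.

1.0 μg/mL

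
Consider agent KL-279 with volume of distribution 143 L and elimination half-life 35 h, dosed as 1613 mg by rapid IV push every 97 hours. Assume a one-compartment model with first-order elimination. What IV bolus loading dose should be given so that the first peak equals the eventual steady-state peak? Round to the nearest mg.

f = (1/2)^(97/35) ≈ 0.146459; accumulation ratio R = 1/(1−f) ≈ 1.17159.
Loading dose to hit Cmax,ss on first dose: D_load = D_maint·R ≈ 1613 × 1.17159 ≈ 1889.77 mg.

1890 mg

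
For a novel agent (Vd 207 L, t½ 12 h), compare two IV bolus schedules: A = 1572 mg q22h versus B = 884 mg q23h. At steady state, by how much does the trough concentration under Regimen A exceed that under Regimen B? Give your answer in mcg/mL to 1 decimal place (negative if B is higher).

1.4 mcg/mL

Regimen A: f = (1/2)^(22/12) ≈ 0.2806; Cmin,ss = (1572/207)·f/(1−f) ≈ 2.962 mcg/mL.
Regimen B: f = (1/2)^(23/12) ≈ 0.2649; Cmin,ss = (884/207)·f/(1−f) ≈ 1.539 mcg/mL.
Difference ≈ 2.962 − 1.539 ≈ 1.423 mcg/mL.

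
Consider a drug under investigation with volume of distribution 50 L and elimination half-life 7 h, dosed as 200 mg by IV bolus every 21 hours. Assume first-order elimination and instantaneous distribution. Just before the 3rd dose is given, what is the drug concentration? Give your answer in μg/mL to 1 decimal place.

f = (1/2)^(τ/t½) = (1/2)^(21/7) ≈ 0.1250.
C₀ = D/Vd = 200/50 ≈ 4.000 μg/mL.
Before the 3rd dose, 2 doses have been given. Superposition: Cmin = C₀·(f + f²).
≈ 4.000 × (0.1250 + 0.0156) ≈ 4.000 × 0.1406 ≈ 0.562 μg/mL.

0.6 μg/mL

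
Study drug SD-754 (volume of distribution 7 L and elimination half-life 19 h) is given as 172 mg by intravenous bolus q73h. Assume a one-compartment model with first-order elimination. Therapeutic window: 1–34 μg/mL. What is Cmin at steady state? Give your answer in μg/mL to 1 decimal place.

1.8 μg/mL

Over one 73-h interval, 73/19 ≈ 3.8421 half-lives elapse, leaving f ≈ 0.0697 of each dose.
Accumulation ratio R = 1/(1 − f) ≈ 1/0.9303 ≈ 1.0749.
Single-dose peak C₀ = D/Vd = 172/7 ≈ 24.571 μg/mL.
Steady-state peak Cmax,ss = C₀·R ≈ 24.571 × 1.0749 ≈ 26.411 μg/mL.
One interval later, Cmin,ss = Cmax,ss·e^(−kτ) ≈ 26.411 × 0.0697 ≈ 1.841 μg/mL.
Trough 1.8 μg/mL vs MEC 1 μg/mL: adequate.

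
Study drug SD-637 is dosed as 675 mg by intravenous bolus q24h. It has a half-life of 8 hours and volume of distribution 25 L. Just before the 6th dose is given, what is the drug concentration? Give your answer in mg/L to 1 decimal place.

f = (1/2)^(τ/t½) = (1/2)^(24/8) ≈ 0.1250.
C₀ = D/Vd = 675/25 ≈ 27.000 mg/L.
Before the 6th dose, 5 doses have been given. Superposition: Cmin = C₀·(f + f² + … + f^5).
≈ 27.000 × (0.1250 + 0.0156 + 0.0020 + 0.0002 + 0.0000) ≈ 27.000 × 0.1428 ≈ 3.856 mg/L.

3.9 mg/L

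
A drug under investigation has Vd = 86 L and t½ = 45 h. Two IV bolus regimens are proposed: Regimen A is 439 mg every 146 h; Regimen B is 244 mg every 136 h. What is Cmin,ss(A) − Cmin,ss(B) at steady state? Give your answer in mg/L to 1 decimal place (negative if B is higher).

Regimen A: f = (1/2)^(146/45) ≈ 0.1055; Cmin,ss = (439/86)·f/(1−f) ≈ 0.602 mg/L.
Regimen B: f = (1/2)^(136/45) ≈ 0.1231; Cmin,ss = (244/86)·f/(1−f) ≈ 0.398 mg/L.
Difference ≈ 0.602 − 0.398 ≈ 0.204 mg/L.

0.2 mg/L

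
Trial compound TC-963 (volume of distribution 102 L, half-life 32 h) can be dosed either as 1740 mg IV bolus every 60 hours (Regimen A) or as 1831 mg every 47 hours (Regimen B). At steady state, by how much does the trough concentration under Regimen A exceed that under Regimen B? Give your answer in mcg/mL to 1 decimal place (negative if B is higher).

-3.8 mcg/mL

Regimen A: f = (1/2)^(60/32) ≈ 0.2726; Cmin,ss = (1740/102)·f/(1−f) ≈ 6.393 mcg/mL.
Regimen B: f = (1/2)^(47/32) ≈ 0.3613; Cmin,ss = (1831/102)·f/(1−f) ≈ 10.155 mcg/mL.
Difference ≈ 6.393 − 10.155 ≈ -3.762 mcg/mL.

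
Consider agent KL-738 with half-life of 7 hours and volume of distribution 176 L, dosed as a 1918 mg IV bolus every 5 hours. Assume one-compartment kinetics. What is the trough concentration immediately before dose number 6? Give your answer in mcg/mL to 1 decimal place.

15.6 mcg/mL

f = (1/2)^(τ/t½) = (1/2)^(5/7) ≈ 0.6095.
C₀ = D/Vd = 1918/176 ≈ 10.898 mcg/mL.
Before the 6th dose, 5 doses have been given. Superposition: Cmin = C₀·(f + f² + … + f^5).
≈ 10.898 × (0.6095 + 0.3715 + 0.2264 + 0.1380 + 0.0841) ≈ 10.898 × 1.4295 ≈ 15.579 mcg/mL.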